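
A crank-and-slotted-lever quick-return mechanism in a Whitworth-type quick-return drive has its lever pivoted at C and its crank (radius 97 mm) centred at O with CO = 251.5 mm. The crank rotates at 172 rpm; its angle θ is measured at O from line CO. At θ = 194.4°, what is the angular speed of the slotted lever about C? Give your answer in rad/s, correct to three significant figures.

10.1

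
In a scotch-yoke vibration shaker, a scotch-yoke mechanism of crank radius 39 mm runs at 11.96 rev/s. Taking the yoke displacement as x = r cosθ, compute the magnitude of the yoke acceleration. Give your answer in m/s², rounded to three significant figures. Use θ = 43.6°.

ω = 75.15 rad/s (from 11.96 rev/s).
x = r cosθ ⇒ ẍ = −rω² cosθ (ω constant).
|a| = rω²|cosθ| = 0.039·(75.15)²·|cos 43.6°| = 159.49 m/s².

159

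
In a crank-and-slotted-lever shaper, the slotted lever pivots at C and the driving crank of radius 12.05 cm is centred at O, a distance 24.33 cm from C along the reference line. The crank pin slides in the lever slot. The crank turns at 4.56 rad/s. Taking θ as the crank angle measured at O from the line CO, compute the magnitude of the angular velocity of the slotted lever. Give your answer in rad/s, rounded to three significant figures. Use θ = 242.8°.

ω = 4.56 rad/s
Crank pin A relative to C: A = (d + r cosθ, r sinθ); lever angle φ = atan2(r sinθ, d + r cosθ).
Differentiating tanφ: φ̇ = rω(d cosθ + r)/(d² + r² + 2dr cosθ).
d² + r² + 2dr cosθ = |CA|² = 0.0469131 m²;  d cosθ + r = +0.0092881 m.
|ω_lever| = |0.1205·4.56·+0.0092881| / 0.0469131 = 0.10879 rad/s.

0.109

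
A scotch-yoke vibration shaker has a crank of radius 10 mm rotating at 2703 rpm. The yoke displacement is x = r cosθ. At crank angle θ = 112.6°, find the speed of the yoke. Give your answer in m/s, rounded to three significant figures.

ω = 283.1 rad/s (from 2703 rpm).
x = r cosθ ⇒ ẋ = −rω sinθ.
|v| = rω|sinθ| = 0.01·283.1·|sin 112.6°| = 2.6132 m/s.

2.61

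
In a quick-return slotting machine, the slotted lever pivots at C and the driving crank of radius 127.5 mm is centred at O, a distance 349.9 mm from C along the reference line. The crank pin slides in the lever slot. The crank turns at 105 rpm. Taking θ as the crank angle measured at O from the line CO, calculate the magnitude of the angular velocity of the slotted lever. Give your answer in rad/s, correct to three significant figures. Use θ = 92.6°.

1.16

ω = 11 rad/s (from 105 rpm).
Crank pin A relative to C: A = (d + r cosθ, r sinθ); lever angle φ = atan2(r sinθ, d + r cosθ).
Differentiating tanφ: φ̇ = rω(d cosθ + r)/(d² + r² + 2dr cosθ).
d² + r² + 2dr cosθ = |CA|² = 0.134639 m²;  d cosθ + r = +0.11163 m.
|ω_lever| = |0.1275·11·+0.11163| / 0.134639 = 1.1623 rad/s.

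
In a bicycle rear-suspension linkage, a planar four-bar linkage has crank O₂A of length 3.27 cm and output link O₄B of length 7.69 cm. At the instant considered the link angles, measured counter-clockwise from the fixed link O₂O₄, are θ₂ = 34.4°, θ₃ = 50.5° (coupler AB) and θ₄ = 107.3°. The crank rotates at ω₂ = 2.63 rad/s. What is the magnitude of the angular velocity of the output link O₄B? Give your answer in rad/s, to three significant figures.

ω₂ = 2.63 rad/s
Differentiating the loop-closure r₂e^{iθ₂}+r₃e^{iθ₃}=r₁+r₄e^{iθ₄} gives r₂ω₂e^{iθ₂}+r₃ω₃e^{iθ₃}=r₄ω₄e^{iθ₄}.
Eliminating the other unknown: ω₄ = r₂ω₂ sin(θ₂−θ₃) / [r₄ sin(θ₄−θ₃)].
Numerator sine = -0.27731; denominator sine = +0.83676.
Result = 0.0327·2.63·(-0.27731) / (0.0769·(+0.83676)) = -0.37064 rad/s; magnitude 0.37064 rad/s.

0.371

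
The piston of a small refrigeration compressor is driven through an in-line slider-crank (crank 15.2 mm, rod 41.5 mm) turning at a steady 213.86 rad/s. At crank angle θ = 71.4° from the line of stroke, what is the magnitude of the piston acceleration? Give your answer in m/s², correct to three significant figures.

ω = 213.9 rad/s
x(θ) = r cosθ + √(L² − r² sin²θ); with ω constant, a = ω²·d²x/dθ².
d²x/dθ² = −r cosθ − r²(cos2θ)/√u − r⁴ sin²2θ/(4u^{3/2}),  u = L² − r² sin²θ = 0.00151471 m².
Substituting r = 0.0152 m, L = 0.0415 m, θ = 71.4°: d²x/dθ² = -0.00020242 m.
a = ω²·d²x/dθ² = (213.9)²·(-0.00020242) = -9.2581 m/s²;  |a| = 9.2581 m/s².

9.26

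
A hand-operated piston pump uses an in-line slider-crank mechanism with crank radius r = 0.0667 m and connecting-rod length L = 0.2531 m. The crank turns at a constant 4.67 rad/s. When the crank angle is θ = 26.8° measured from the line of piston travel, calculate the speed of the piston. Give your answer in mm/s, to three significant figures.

174

ω = 4.67 rad/s
For an in-line slider-crank, x = r cosθ + √(L² − r² sin²θ), so v = −rω sinθ·[1 + r cosθ/√(L² − r² sin²θ)].
With r = 0.0667 m, L = 0.2531 m, θ = 26.8°: √(L² − r² sin²θ) = 0.25131 m.
v = −0.0667·4.67·0.45088·[1 + 0.0667·0.89259/0.25131] = -0.17371 m/s.
|v| = 0.17371 m/s = 173.71 mm/s.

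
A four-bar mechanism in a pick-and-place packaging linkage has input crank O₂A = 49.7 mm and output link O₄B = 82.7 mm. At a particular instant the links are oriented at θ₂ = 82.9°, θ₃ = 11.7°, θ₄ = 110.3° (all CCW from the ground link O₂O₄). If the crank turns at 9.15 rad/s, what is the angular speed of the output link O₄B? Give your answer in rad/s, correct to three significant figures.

5.26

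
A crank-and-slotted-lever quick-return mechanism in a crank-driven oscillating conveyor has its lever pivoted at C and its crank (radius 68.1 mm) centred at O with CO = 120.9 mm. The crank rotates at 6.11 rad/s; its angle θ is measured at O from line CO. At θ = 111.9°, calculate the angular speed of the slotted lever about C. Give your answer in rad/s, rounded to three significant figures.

0.730

ω = 6.11 rad/s
Crank pin A relative to C: A = (d + r cosθ, r sinθ); lever angle φ = atan2(r sinθ, d + r cosθ).
Differentiating tanφ: φ̇ = rω(d cosθ + r)/(d² + r² + 2dr cosθ).
d² + r² + 2dr cosθ = |CA|² = 0.0131126 m²;  d cosθ + r = +0.023006 m.
|ω_lever| = |0.0681·6.11·+0.023006| / 0.0131126 = 0.73002 rad/s.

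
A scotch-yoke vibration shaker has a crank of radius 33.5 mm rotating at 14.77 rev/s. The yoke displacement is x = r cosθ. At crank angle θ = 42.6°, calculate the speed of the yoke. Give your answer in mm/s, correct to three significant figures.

ω = 92.8 rad/s (from 14.77 rev/s).
x = r cosθ ⇒ ẋ = −rω sinθ.
|v| = rω|sinθ| = 0.0335·92.8·|sin 42.6°| = 2.1043 m/s = 2104.3 mm/s.

2100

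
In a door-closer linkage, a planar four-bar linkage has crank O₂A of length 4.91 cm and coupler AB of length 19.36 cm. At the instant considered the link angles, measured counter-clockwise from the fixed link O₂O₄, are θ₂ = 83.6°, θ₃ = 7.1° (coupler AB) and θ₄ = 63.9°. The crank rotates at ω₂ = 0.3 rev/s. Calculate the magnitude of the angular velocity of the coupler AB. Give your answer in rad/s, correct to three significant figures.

ω₂ = 1.885 rad/s (from 0.3 rev/s).
Differentiating the loop-closure r₂e^{iθ₂}+r₃e^{iθ₃}=r₁+r₄e^{iθ₄} gives r₂ω₂e^{iθ₂}+r₃ω₃e^{iθ₃}=r₄ω₄e^{iθ₄}.
Eliminating the other unknown: ω₃ = r₂ω₂ sin(θ₄−θ₂) / [r₃ sin(θ₃−θ₄)].
Numerator sine = -0.33710; denominator sine = -0.83676.
Result = 0.0491·1.885·(-0.33710) / (0.1936·(-0.83676)) = +0.19259 rad/s; magnitude 0.19259 rad/s.

0.193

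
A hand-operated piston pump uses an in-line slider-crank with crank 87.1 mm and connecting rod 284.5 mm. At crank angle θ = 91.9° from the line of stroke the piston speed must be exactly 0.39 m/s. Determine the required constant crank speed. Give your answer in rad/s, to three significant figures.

For an in-line slider-crank, |v_piston| = rω|sinθ|·[1 + r cosθ/√(L² − r² sin²θ)].
With r = 0.0871 m, L = 0.2845 m, θ = 91.9°: the bracketed kinematic factor |dx/dθ| = 0.086124 m.
ω = v/|dx/dθ| = 0.39/0.086124 = 4.5284 rad/s.

4.53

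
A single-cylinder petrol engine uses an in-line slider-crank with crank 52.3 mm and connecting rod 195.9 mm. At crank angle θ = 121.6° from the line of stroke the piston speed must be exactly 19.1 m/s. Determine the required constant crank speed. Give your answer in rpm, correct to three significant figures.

For an in-line slider-crank, |v_piston| = rω|sinθ|·[1 + r cosθ/√(L² − r² sin²θ)].
With r = 0.0523 m, L = 0.1959 m, θ = 121.6°: the bracketed kinematic factor |dx/dθ| = 0.038146 m.
ω = v/|dx/dθ| = 19.1/0.038146 = 500.7 rad/s.
N = 60ω/(2π) = 4781.4 rpm.

4780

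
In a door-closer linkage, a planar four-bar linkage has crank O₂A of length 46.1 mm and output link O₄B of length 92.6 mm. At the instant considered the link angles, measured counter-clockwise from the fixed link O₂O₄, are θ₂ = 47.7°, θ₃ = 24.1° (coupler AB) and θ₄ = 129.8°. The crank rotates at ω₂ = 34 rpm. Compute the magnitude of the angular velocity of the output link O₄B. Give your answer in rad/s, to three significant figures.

ω₂ = 3.56 rad/s (from 34 rpm).
Differentiating the loop-closure r₂e^{iθ₂}+r₃e^{iθ₃}=r₁+r₄e^{iθ₄} gives r₂ω₂e^{iθ₂}+r₃ω₃e^{iθ₃}=r₄ω₄e^{iθ₄}.
Eliminating the other unknown: ω₄ = r₂ω₂ sin(θ₂−θ₃) / [r₄ sin(θ₄−θ₃)].
Numerator sine = +0.40035; denominator sine = +0.96269.
Result = 0.0461·3.56·(+0.40035) / (0.0926·(+0.96269)) = +0.73714 rad/s; magnitude 0.73714 rad/s.

0.737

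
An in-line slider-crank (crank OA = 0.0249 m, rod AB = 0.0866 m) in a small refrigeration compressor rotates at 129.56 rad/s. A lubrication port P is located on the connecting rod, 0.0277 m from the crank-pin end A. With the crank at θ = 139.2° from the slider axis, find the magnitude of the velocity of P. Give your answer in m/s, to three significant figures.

2.57

ω = 129.6 rad/s.  Crank-pin speed |V_A| = rω = 3.226 m/s, perpendicular to OA.
Rod angle: sinφ = −(r/L) sinθ ⇒ φ = -10.829°; ω_rod = −rω cosθ/√(L²−r²sin²θ) = +28.711 rad/s.
V_P = V_A + ω_rod × AP, with AP = 0.0277 m along the rod.
Components: V_Px = −rω sinθ − a·ω_rod·sinφ = -1.9585 m/s;  V_Py = rω cosθ + a·ω_rod·cosφ = -1.661 m/s.
|V_P| = √(V_Px² + V_Py²) = 2.568 m/s.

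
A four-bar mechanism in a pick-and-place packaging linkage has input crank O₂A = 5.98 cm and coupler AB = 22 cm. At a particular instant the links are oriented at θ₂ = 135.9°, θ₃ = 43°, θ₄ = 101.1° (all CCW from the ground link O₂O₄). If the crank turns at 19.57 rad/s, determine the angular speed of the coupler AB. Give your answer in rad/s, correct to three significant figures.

3.58

ω₂ = 19.57 rad/s
Differentiating the loop-closure r₂e^{iθ₂}+r₃e^{iθ₃}=r₁+r₄e^{iθ₄} gives r₂ω₂e^{iθ₂}+r₃ω₃e^{iθ₃}=r₄ω₄e^{iθ₄}.
Eliminating the other unknown: ω₃ = r₂ω₂ sin(θ₄−θ₂) / [r₃ sin(θ₃−θ₄)].
Numerator sine = -0.57071; denominator sine = -0.84897.
Result = 0.0598·19.57·(-0.57071) / (0.22·(-0.84897)) = +3.576 rad/s; magnitude 3.576 rad/s.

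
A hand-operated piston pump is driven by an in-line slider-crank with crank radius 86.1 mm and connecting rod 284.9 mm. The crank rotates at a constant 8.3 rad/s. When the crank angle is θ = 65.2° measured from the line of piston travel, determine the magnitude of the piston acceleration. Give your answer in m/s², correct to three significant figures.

1.31

ω = 8.3 rad/s
x(θ) = r cosθ + √(L² − r² sin²θ); with ω constant, a = ω²·d²x/dθ².
d²x/dθ² = −r cosθ − r²(cos2θ)/√u − r⁴ sin²2θ/(4u^{3/2}),  u = L² − r² sin²θ = 0.0750591 m².
Substituting r = 0.0861 m, L = 0.2849 m, θ = 65.2°: d²x/dθ² = -0.018965 m.
a = ω²·d²x/dθ² = (8.3)²·(-0.018965) = -1.3065 m/s²;  |a| = 1.3065 m/s².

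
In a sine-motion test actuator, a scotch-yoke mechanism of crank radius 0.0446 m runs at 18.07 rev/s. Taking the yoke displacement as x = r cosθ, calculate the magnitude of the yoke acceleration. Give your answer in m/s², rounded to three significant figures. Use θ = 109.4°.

ω = 113.5 rad/s (from 18.07 rev/s).
x = r cosθ ⇒ ẍ = −rω² cosθ (ω constant).
|a| = rω²|cosθ| = 0.0446·(113.5)²·|cos 109.4°| = 190.97 m/s².

191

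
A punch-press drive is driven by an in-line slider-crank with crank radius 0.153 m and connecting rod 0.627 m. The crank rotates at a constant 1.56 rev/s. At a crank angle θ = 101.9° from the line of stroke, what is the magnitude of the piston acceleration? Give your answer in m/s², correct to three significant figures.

ω = 2π·1.56 = 9.802 rad/s
x(θ) = r cosθ + √(L² − r² sin²θ); with ω constant, a = ω²·d²x/dθ².
d²x/dθ² = −r cosθ − r²(cos2θ)/√u − r⁴ sin²2θ/(4u^{3/2}),  u = L² − r² sin²θ = 0.370715 m².
Substituting r = 0.153 m, L = 0.627 m, θ = 101.9°: d²x/dθ² = +0.066628 m.
a = ω²·d²x/dθ² = (9.802)²·(+0.066628) = +6.4013 m/s²;  |a| = 6.4013 m/s².

6.40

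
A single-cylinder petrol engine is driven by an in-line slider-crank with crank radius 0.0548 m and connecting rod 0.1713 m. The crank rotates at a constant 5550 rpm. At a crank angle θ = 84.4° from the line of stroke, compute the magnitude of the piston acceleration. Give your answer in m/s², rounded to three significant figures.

ω = 2π·5550/60 = 581.2 rad/s
x(θ) = r cosθ + √(L² − r² sin²θ); with ω constant, a = ω²·d²x/dθ².
d²x/dθ² = −r cosθ − r²(cos2θ)/√u − r⁴ sin²2θ/(4u^{3/2}),  u = L² − r² sin²θ = 0.0263692 m².
Substituting r = 0.0548 m, L = 0.1713 m, θ = 84.4°: d²x/dθ² = +0.012774 m.
a = ω²·d²x/dθ² = (581.2)²·(+0.012774) = +4314.8 m/s²;  |a| = 4314.8 m/s².

4310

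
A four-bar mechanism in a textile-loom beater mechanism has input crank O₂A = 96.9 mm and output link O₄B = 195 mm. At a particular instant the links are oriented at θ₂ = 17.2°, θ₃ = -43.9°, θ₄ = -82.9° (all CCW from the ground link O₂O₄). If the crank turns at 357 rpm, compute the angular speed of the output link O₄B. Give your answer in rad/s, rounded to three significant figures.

25.8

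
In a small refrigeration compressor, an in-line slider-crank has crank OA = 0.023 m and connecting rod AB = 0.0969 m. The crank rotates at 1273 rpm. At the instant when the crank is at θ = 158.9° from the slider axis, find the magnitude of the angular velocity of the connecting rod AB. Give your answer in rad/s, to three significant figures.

29.6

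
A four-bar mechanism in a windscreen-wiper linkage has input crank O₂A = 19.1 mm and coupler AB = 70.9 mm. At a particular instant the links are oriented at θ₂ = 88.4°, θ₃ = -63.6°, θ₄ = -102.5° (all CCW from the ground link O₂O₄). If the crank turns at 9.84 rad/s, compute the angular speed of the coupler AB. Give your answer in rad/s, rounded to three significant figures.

ω₂ = 9.84 rad/s
Differentiating the loop-closure r₂e^{iθ₂}+r₃e^{iθ₃}=r₁+r₄e^{iθ₄} gives r₂ω₂e^{iθ₂}+r₃ω₃e^{iθ₃}=r₄ω₄e^{iθ₄}.
Eliminating the other unknown: ω₃ = r₂ω₂ sin(θ₄−θ₂) / [r₃ sin(θ₃−θ₄)].
Numerator sine = +0.18910; denominator sine = +0.62796.
Result = 0.0191·9.84·(+0.18910) / (0.0709·(+0.62796)) = +0.79823 rad/s; magnitude 0.79823 rad/s.

0.798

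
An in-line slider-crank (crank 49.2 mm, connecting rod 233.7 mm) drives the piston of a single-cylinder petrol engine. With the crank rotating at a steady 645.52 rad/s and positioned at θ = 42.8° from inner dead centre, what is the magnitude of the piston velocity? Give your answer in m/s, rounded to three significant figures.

ω = 645.5 rad/s
For an in-line slider-crank, x = r cosθ + √(L² − r² sin²θ), so v = −rω sinθ·[1 + r cosθ/√(L² − r² sin²θ)].
With r = 0.0492 m, L = 0.2337 m, θ = 42.8°: √(L² − r² sin²θ) = 0.2313 m.
v = −0.0492·645.5·0.67944·[1 + 0.0492·0.73373/0.2313] = -24.947 m/s.
|v| = 24.947 m/s.

24.9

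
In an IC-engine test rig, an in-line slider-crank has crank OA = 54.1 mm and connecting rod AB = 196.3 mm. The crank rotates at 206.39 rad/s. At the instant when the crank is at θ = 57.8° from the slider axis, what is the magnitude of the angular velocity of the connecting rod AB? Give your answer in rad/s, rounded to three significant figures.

ω = 206.4 rad/s
The rod makes angle φ with the slider axis where L sinφ = r sinθ; differentiating, L cosφ·φ̇ = r ω cosθ.
L cosφ = √(L² − r² sin²θ) = 0.19089 m.
|ω_rod| = r ω |cosθ| / √(L² − r² sin²θ) = 0.0541·206.4·0.53288/0.19089 = 31.17 rad/s.

31.2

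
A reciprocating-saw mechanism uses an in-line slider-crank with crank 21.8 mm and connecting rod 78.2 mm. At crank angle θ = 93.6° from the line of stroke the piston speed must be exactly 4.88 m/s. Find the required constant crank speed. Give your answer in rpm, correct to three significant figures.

2180

For an in-line slider-crank, |v_piston| = rω|sinθ|·[1 + r cosθ/√(L² − r² sin²θ)].
With r = 0.0218 m, L = 0.0782 m, θ = 93.6°: the bracketed kinematic factor |dx/dθ| = 0.02136 m.
ω = v/|dx/dθ| = 4.88/0.02136 = 228.46 rad/s.
N = 60ω/(2π) = 2181.6 rpm.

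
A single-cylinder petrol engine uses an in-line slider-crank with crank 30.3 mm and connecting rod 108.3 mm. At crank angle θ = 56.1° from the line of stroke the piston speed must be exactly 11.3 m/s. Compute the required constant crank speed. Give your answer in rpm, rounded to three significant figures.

For an in-line slider-crank, |v_piston| = rω|sinθ|·[1 + r cosθ/√(L² − r² sin²θ)].
With r = 0.0303 m, L = 0.1083 m, θ = 56.1°: the bracketed kinematic factor |dx/dθ| = 0.029184 m.
ω = v/|dx/dθ| = 11.3/0.029184 = 387.2 rad/s.
N = 60ω/(2π) = 3697.5 rpm.

3700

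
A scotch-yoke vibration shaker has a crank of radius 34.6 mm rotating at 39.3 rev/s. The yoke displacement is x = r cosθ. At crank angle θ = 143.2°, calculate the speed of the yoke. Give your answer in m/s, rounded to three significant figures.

5.12

ω = 246.9 rad/s (from 39.3 rev/s).
x = r cosθ ⇒ ẋ = −rω sinθ.
|v| = rω|sinθ| = 0.0346·246.9·|sin 143.2°| = 5.1179 m/s.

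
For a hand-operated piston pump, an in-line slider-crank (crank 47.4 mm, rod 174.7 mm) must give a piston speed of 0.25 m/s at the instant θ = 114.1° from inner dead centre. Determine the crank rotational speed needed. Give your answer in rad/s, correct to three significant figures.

6.52

For an in-line slider-crank, |v_piston| = rω|sinθ|·[1 + r cosθ/√(L² − r² sin²θ)].
With r = 0.0474 m, L = 0.1747 m, θ = 114.1°: the bracketed kinematic factor |dx/dθ| = 0.038321 m.
ω = v/|dx/dθ| = 0.25/0.038321 = 6.5239 rad/s.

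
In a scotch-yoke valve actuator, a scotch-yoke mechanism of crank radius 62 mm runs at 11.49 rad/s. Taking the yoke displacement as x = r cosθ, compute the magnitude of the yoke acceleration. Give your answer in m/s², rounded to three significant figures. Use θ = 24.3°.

7.46

ω = 11.49 rad/s
x = r cosθ ⇒ ẍ = −rω² cosθ (ω constant).
|a| = rω²|cosθ| = 0.062·(11.49)²·|cos 24.3°| = 7.4601 m/s².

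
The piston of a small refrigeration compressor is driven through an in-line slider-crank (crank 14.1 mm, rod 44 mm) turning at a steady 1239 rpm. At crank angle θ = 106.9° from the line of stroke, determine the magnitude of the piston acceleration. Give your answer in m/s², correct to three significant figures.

135

ω = 2π·1239/60 = 129.7 rad/s
x(θ) = r cosθ + √(L² − r² sin²θ); with ω constant, a = ω²·d²x/dθ².
d²x/dθ² = −r cosθ − r²(cos2θ)/√u − r⁴ sin²2θ/(4u^{3/2}),  u = L² − r² sin²θ = 0.00175399 m².
Substituting r = 0.0141 m, L = 0.044 m, θ = 106.9°: d²x/dθ² = +0.008002 m.
a = ω²·d²x/dθ² = (129.7)²·(+0.008002) = +134.71 m/s²;  |a| = 134.71 m/s².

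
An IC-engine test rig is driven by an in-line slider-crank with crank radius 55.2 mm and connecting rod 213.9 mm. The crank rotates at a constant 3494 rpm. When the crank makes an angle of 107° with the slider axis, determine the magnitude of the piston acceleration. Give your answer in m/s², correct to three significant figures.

3780

ω = 2π·3494/60 = 365.9 rad/s
x(θ) = r cosθ + √(L² − r² sin²θ); with ω constant, a = ω²·d²x/dθ².
d²x/dθ² = −r cosθ − r²(cos2θ)/√u − r⁴ sin²2θ/(4u^{3/2}),  u = L² − r² sin²θ = 0.0429666 m².
Substituting r = 0.0552 m, L = 0.2139 m, θ = 107°: d²x/dθ² = +0.028244 m.
a = ω²·d²x/dθ² = (365.9)²·(+0.028244) = +3781.2 m/s²;  |a| = 3781.2 m/s².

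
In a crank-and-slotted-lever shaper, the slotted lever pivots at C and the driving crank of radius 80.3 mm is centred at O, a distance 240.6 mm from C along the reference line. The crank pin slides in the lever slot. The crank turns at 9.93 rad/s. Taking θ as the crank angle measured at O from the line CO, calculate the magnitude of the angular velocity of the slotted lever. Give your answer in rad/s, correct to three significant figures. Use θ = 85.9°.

1.16

ω = 9.93 rad/s
Crank pin A relative to C: A = (d + r cosθ, r sinθ); lever angle φ = atan2(r sinθ, d + r cosθ).
Differentiating tanφ: φ̇ = rω(d cosθ + r)/(d² + r² + 2dr cosθ).
d² + r² + 2dr cosθ = |CA|² = 0.0670991 m²;  d cosθ + r = +0.097502 m.
|ω_lever| = |0.0803·9.93·+0.097502| / 0.0670991 = 1.1587 rad/s.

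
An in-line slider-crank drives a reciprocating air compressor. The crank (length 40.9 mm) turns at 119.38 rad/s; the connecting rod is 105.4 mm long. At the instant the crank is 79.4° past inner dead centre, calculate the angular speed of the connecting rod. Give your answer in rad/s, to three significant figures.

9.22

ω = 119.4 rad/s
The rod makes angle φ with the slider axis where L sinφ = r sinθ; differentiating, L cosφ·φ̇ = r ω cosθ.
L cosφ = √(L² − r² sin²θ) = 0.097432 m.
|ω_rod| = r ω |cosθ| / √(L² − r² sin²θ) = 0.0409·119.4·0.18395/0.097432 = 9.2184 rad/s.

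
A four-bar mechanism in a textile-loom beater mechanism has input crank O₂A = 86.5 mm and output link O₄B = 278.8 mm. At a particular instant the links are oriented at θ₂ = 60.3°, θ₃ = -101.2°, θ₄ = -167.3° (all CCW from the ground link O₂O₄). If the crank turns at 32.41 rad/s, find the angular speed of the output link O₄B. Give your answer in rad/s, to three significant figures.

3.49

ω₂ = 32.41 rad/s
Differentiating the loop-closure r₂e^{iθ₂}+r₃e^{iθ₃}=r₁+r₄e^{iθ₄} gives r₂ω₂e^{iθ₂}+r₃ω₃e^{iθ₃}=r₄ω₄e^{iθ₄}.
Eliminating the other unknown: ω₄ = r₂ω₂ sin(θ₂−θ₃) / [r₄ sin(θ₄−θ₃)].
Numerator sine = +0.31730; denominator sine = -0.91425.
Result = 0.0865·32.41·(+0.31730) / (0.2788·(-0.91425)) = -3.4899 rad/s; magnitude 3.4899 rad/s.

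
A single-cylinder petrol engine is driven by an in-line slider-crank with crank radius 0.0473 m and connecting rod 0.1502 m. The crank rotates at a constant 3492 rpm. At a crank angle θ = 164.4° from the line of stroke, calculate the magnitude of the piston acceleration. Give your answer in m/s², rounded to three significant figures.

4370

ω = 2π·3492/60 = 365.7 rad/s
x(θ) = r cosθ + √(L² − r² sin²θ); with ω constant, a = ω²·d²x/dθ².
d²x/dθ² = −r cosθ − r²(cos2θ)/√u − r⁴ sin²2θ/(4u^{3/2}),  u = L² − r² sin²θ = 0.0223982 m².
Substituting r = 0.0473 m, L = 0.1502 m, θ = 164.4°: d²x/dθ² = +0.03267 m.
a = ω²·d²x/dθ² = (365.7)²·(+0.03267) = +4368.8 m/s²;  |a| = 4368.8 m/s².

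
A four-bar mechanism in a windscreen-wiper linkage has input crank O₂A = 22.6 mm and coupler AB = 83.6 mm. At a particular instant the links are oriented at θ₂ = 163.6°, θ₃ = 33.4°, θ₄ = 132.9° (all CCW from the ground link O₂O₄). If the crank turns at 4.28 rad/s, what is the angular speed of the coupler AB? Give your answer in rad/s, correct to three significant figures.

0.599

ω₂ = 4.28 rad/s
Differentiating the loop-closure r₂e^{iθ₂}+r₃e^{iθ₃}=r₁+r₄e^{iθ₄} gives r₂ω₂e^{iθ₂}+r₃ω₃e^{iθ₃}=r₄ω₄e^{iθ₄}.
Eliminating the other unknown: ω₃ = r₂ω₂ sin(θ₄−θ₂) / [r₃ sin(θ₃−θ₄)].
Numerator sine = -0.51054; denominator sine = -0.98629.
Result = 0.0226·4.28·(-0.51054) / (0.0836·(-0.98629)) = +0.59893 rad/s; magnitude 0.59893 rad/s.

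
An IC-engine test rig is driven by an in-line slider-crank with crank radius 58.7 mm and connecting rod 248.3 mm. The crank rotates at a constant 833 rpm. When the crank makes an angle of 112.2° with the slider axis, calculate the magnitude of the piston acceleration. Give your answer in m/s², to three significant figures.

245

ω = 2π·833/60 = 87.23 rad/s
x(θ) = r cosθ + √(L² − r² sin²θ); with ω constant, a = ω²·d²x/dθ².
d²x/dθ² = −r cosθ − r²(cos2θ)/√u − r⁴ sin²2θ/(4u^{3/2}),  u = L² − r² sin²θ = 0.0586991 m².
Substituting r = 0.0587 m, L = 0.2483 m, θ = 112.2°: d²x/dθ² = +0.032238 m.
a = ω²·d²x/dθ² = (87.23)²·(+0.032238) = +245.31 m/s²;  |a| = 245.31 m/s².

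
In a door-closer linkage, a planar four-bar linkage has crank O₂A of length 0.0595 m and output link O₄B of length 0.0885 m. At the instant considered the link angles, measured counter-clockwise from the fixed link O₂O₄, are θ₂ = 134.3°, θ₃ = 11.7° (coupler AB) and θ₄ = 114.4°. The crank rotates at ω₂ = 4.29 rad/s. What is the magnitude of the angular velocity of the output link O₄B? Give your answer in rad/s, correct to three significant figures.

ω₂ = 4.29 rad/s
Differentiating the loop-closure r₂e^{iθ₂}+r₃e^{iθ₃}=r₁+r₄e^{iθ₄} gives r₂ω₂e^{iθ₂}+r₃ω₃e^{iθ₃}=r₄ω₄e^{iθ₄}.
Eliminating the other unknown: ω₄ = r₂ω₂ sin(θ₂−θ₃) / [r₄ sin(θ₄−θ₃)].
Numerator sine = +0.84245; denominator sine = +0.97553.
Result = 0.0595·4.29·(+0.84245) / (0.0885·(+0.97553)) = +2.4908 rad/s; magnitude 2.4908 rad/s.

2.49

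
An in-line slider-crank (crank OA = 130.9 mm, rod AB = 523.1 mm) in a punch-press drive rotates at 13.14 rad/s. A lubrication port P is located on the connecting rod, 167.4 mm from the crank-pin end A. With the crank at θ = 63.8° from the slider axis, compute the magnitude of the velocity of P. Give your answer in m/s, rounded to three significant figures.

ω = 13.14 rad/s.  Crank-pin speed |V_A| = rω = 1.72 m/s, perpendicular to OA.
Rod angle: sinφ = −(r/L) sinθ ⇒ φ = -12.975°; ω_rod = −rω cosθ/√(L²−r²sin²θ) = -1.4898 rad/s.
V_P = V_A + ω_rod × AP, with AP = 0.1674 m along the rod.
Components: V_Px = −rω sinθ − a·ω_rod·sinφ = -1.5993 m/s;  V_Py = rω cosθ + a·ω_rod·cosφ = +0.51638 m/s.
|V_P| = √(V_Px² + V_Py²) = 1.6806 m/s.

1.68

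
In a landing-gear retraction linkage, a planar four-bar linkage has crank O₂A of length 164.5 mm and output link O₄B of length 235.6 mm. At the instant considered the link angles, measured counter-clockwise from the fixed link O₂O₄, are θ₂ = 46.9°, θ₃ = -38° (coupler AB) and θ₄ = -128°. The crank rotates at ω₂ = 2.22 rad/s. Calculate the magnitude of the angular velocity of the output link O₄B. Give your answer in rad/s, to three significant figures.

1.54

ω₂ = 2.22 rad/s
Differentiating the loop-closure r₂e^{iθ₂}+r₃e^{iθ₃}=r₁+r₄e^{iθ₄} gives r₂ω₂e^{iθ₂}+r₃ω₃e^{iθ₃}=r₄ω₄e^{iθ₄}.
Eliminating the other unknown: ω₄ = r₂ω₂ sin(θ₂−θ₃) / [r₄ sin(θ₄−θ₃)].
Numerator sine = +0.99604; denominator sine = -1.00000.
Result = 0.1645·2.22·(+0.99604) / (0.2356·(-1.00000)) = -1.5439 rad/s; magnitude 1.5439 rad/s.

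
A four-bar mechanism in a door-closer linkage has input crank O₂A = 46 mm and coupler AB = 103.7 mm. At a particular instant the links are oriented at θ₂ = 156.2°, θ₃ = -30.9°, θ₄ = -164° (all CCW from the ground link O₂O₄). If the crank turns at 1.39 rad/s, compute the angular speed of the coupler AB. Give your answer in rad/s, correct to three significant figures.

ω₂ = 1.39 rad/s
Differentiating the loop-closure r₂e^{iθ₂}+r₃e^{iθ₃}=r₁+r₄e^{iθ₄} gives r₂ω₂e^{iθ₂}+r₃ω₃e^{iθ₃}=r₄ω₄e^{iθ₄}.
Eliminating the other unknown: ω₃ = r₂ω₂ sin(θ₄−θ₂) / [r₃ sin(θ₃−θ₄)].
Numerator sine = +0.64011; denominator sine = +0.73016.
Result = 0.046·1.39·(+0.64011) / (0.1037·(+0.73016)) = +0.54054 rad/s; magnitude 0.54054 rad/s.

0.541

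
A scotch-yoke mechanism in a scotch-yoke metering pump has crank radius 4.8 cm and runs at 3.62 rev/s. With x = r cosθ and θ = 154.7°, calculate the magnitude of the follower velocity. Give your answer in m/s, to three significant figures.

0.467

ω = 22.75 rad/s (from 3.62 rev/s).
x = r cosθ ⇒ ẋ = −rω sinθ.
|v| = rω|sinθ| = 0.048·22.75·|sin 154.7°| = 0.46657 m/s.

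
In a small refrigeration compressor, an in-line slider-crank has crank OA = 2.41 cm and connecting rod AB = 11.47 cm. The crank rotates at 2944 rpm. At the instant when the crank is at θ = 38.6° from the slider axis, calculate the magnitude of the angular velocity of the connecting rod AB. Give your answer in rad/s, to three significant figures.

ω = 308.3 rad/s (converted from 2944 rpm).
The rod makes angle φ with the slider axis where L sinφ = r sinθ; differentiating, L cosφ·φ̇ = r ω cosθ.
L cosφ = √(L² − r² sin²θ) = 0.11371 m.
|ω_rod| = r ω |cosθ| / √(L² − r² sin²θ) = 0.0241·308.3·0.78152/0.11371 = 51.065 rad/s.

51.1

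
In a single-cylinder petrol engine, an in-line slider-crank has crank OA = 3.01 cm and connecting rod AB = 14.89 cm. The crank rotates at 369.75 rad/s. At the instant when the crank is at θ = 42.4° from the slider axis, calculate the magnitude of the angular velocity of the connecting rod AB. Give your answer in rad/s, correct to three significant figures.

55.7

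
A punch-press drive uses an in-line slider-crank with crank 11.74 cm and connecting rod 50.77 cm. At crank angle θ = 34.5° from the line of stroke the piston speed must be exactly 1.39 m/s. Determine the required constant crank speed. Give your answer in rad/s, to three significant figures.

17.5

For an in-line slider-crank, |v_piston| = rω|sinθ|·[1 + r cosθ/√(L² − r² sin²θ)].
With r = 0.1174 m, L = 0.5077 m, θ = 34.5°: the bracketed kinematic factor |dx/dθ| = 0.079278 m.
ω = v/|dx/dθ| = 1.39/0.079278 = 17.533 rad/s.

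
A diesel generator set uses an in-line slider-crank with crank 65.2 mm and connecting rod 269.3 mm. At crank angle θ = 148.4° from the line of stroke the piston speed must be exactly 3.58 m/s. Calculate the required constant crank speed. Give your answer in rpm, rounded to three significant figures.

For an in-line slider-crank, |v_piston| = rω|sinθ|·[1 + r cosθ/√(L² − r² sin²θ)].
With r = 0.0652 m, L = 0.2693 m, θ = 148.4°: the bracketed kinematic factor |dx/dθ| = 0.027062 m.
ω = v/|dx/dθ| = 3.58/0.027062 = 132.29 rad/s.
N = 60ω/(2π) = 1263.3 rpm.

1260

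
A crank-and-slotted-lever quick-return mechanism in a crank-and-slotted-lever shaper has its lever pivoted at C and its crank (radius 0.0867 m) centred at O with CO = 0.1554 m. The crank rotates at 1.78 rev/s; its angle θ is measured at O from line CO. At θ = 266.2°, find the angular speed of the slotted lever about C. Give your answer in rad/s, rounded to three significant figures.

2.48

ω = 11.18 rad/s (from 1.78 rev/s).
Crank pin A relative to C: A = (d + r cosθ, r sinθ); lever angle φ = atan2(r sinθ, d + r cosθ).
Differentiating tanφ: φ̇ = rω(d cosθ + r)/(d² + r² + 2dr cosθ).
d² + r² + 2dr cosθ = |CA|² = 0.0298802 m²;  d cosθ + r = +0.076401 m.
|ω_lever| = |0.0867·11.18·+0.076401| / 0.0298802 = 2.4793 rad/s.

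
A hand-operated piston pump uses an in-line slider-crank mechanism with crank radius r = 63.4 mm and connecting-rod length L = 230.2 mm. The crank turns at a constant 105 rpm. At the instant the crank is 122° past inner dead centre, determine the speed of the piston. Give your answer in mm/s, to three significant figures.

ω = 2π·105/60 = 11 rad/s
For an in-line slider-crank, x = r cosθ + √(L² − r² sin²θ), so v = −rω sinθ·[1 + r cosθ/√(L² − r² sin²θ)].
With r = 0.0634 m, L = 0.2302 m, θ = 122°: √(L² − r² sin²θ) = 0.22383 m.
v = −0.0634·11·0.84805·[1 + 0.0634·-0.52992/0.22383] = -0.50245 m/s.
|v| = 0.50245 m/s = 502.45 mm/s.

502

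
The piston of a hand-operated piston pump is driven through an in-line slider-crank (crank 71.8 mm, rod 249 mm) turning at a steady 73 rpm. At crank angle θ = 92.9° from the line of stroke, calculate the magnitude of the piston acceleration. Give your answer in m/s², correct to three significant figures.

ω = 2π·73/60 = 7.645 rad/s
x(θ) = r cosθ + √(L² − r² sin²θ); with ω constant, a = ω²·d²x/dθ².
d²x/dθ² = −r cosθ − r²(cos2θ)/√u − r⁴ sin²2θ/(4u^{3/2}),  u = L² − r² sin²θ = 0.056859 m².
Substituting r = 0.0718 m, L = 0.249 m, θ = 92.9°: d²x/dθ² = +0.025137 m.
a = ω²·d²x/dθ² = (7.645)²·(+0.025137) = +1.469 m/s²;  |a| = 1.469 m/s².

1.47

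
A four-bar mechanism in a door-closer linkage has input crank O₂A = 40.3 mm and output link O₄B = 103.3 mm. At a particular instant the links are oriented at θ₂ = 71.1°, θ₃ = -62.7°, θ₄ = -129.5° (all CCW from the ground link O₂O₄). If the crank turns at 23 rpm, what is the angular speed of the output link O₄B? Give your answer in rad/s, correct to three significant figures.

ω₂ = 2.409 rad/s (from 23 rpm).
Differentiating the loop-closure r₂e^{iθ₂}+r₃e^{iθ₃}=r₁+r₄e^{iθ₄} gives r₂ω₂e^{iθ₂}+r₃ω₃e^{iθ₃}=r₄ω₄e^{iθ₄}.
Eliminating the other unknown: ω₄ = r₂ω₂ sin(θ₂−θ₃) / [r₄ sin(θ₄−θ₃)].
Numerator sine = +0.72176; denominator sine = -0.91914.
Result = 0.0403·2.409·(+0.72176) / (0.1033·(-0.91914)) = -0.73786 rad/s; magnitude 0.73786 rad/s.

0.738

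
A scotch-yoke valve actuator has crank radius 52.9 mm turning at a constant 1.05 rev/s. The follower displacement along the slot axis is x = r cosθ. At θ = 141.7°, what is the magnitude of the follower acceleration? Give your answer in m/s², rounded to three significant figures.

ω = 6.597 rad/s (from 1.05 rev/s).
x = r cosθ ⇒ ẍ = −rω² cosθ (ω constant).
|a| = rω²|cosθ| = 0.0529·(6.597)²·|cos 141.7°| = 1.8069 m/s².

1.81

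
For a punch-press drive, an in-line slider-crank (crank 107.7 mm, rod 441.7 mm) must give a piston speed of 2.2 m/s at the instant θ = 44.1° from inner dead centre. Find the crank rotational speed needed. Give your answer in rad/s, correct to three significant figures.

24.9

For an in-line slider-crank, |v_piston| = rω|sinθ|·[1 + r cosθ/√(L² − r² sin²θ)].
With r = 0.1077 m, L = 0.4417 m, θ = 44.1°: the bracketed kinematic factor |dx/dθ| = 0.088267 m.
ω = v/|dx/dθ| = 2.2/0.088267 = 24.924 rad/s.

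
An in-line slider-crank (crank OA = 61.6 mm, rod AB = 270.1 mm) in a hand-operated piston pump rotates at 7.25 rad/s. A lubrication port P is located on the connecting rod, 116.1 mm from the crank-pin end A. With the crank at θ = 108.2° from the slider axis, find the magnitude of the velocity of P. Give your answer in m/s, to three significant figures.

ω = 7.25 rad/s.  Crank-pin speed |V_A| = rω = 0.4466 m/s, perpendicular to OA.
Rod angle: sinφ = −(r/L) sinθ ⇒ φ = -12.513°; ω_rod = −rω cosθ/√(L²−r²sin²θ) = +0.529 rad/s.
V_P = V_A + ω_rod × AP, with AP = 0.1161 m along the rod.
Components: V_Px = −rω sinθ − a·ω_rod·sinφ = -0.41095 m/s;  V_Py = rω cosθ + a·ω_rod·cosφ = -0.079531 m/s.
|V_P| = √(V_Px² + V_Py²) = 0.41858 m/s.

0.419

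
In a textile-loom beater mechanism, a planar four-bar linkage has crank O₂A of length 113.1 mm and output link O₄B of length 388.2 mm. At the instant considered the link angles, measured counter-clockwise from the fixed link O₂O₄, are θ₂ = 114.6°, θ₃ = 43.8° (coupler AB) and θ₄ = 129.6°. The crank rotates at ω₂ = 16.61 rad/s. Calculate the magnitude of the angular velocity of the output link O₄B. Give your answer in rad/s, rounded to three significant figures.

4.58

ω₂ = 16.61 rad/s
Differentiating the loop-closure r₂e^{iθ₂}+r₃e^{iθ₃}=r₁+r₄e^{iθ₄} gives r₂ω₂e^{iθ₂}+r₃ω₃e^{iθ₃}=r₄ω₄e^{iθ₄}.
Eliminating the other unknown: ω₄ = r₂ω₂ sin(θ₂−θ₃) / [r₄ sin(θ₄−θ₃)].
Numerator sine = +0.94438; denominator sine = +0.99731.
Result = 0.1131·16.61·(+0.94438) / (0.3882·(+0.99731)) = +4.5824 rad/s; magnitude 4.5824 rad/s.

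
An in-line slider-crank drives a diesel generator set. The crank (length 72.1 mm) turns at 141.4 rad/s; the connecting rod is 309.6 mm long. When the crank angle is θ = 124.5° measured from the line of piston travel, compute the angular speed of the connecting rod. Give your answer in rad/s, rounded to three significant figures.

ω = 141.4 rad/s
The rod makes angle φ with the slider axis where L sinφ = r sinθ; differentiating, L cosφ·φ̇ = r ω cosθ.
L cosφ = √(L² − r² sin²θ) = 0.30384 m.
|ω_rod| = r ω |cosθ| / √(L² − r² sin²θ) = 0.0721·141.4·0.56641/0.30384 = 19.005 rad/s.

19.0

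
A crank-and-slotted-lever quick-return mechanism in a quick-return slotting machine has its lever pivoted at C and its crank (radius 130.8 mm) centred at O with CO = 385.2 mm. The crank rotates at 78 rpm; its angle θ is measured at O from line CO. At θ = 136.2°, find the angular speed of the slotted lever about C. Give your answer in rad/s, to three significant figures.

1.70

ω = 8.168 rad/s (from 78 rpm).
Crank pin A relative to C: A = (d + r cosθ, r sinθ); lever angle φ = atan2(r sinθ, d + r cosθ).
Differentiating tanφ: φ̇ = rω(d cosθ + r)/(d² + r² + 2dr cosθ).
d² + r² + 2dr cosθ = |CA|² = 0.0927571 m²;  d cosθ + r = -0.14722 m.
|ω_lever| = |0.1308·8.168·-0.14722| / 0.0927571 = 1.6957 rad/s.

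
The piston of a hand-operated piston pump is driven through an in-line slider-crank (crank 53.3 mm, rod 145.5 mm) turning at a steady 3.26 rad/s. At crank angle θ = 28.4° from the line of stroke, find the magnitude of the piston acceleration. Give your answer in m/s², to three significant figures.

ω = 3.26 rad/s
x(θ) = r cosθ + √(L² − r² sin²θ); with ω constant, a = ω²·d²x/dθ².
d²x/dθ² = −r cosθ − r²(cos2θ)/√u − r⁴ sin²2θ/(4u^{3/2}),  u = L² − r² sin²θ = 0.0205276 m².
Substituting r = 0.0533 m, L = 0.1455 m, θ = 28.4°: d²x/dθ² = -0.058223 m.
a = ω²·d²x/dθ² = (3.26)²·(-0.058223) = -0.61877 m/s²;  |a| = 0.61877 m/s².

0.619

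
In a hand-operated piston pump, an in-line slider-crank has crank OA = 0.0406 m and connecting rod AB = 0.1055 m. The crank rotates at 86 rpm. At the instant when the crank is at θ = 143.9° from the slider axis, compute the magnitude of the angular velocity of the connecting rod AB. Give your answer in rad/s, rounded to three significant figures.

ω = 9.006 rad/s (converted from 86 rpm).
The rod makes angle φ with the slider axis where L sinφ = r sinθ; differentiating, L cosφ·φ̇ = r ω cosθ.
L cosφ = √(L² − r² sin²θ) = 0.10275 m.
|ω_rod| = r ω |cosθ| / √(L² − r² sin²θ) = 0.0406·9.006·0.80799/0.10275 = 2.8752 rad/s.

2.88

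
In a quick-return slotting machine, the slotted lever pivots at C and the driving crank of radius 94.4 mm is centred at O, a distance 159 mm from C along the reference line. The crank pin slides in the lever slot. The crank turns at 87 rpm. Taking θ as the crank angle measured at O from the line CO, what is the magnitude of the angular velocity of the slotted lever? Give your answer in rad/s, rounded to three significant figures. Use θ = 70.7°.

ω = 9.111 rad/s (from 87 rpm).
Crank pin A relative to C: A = (d + r cosθ, r sinθ); lever angle φ = atan2(r sinθ, d + r cosθ).
Differentiating tanφ: φ̇ = rω(d cosθ + r)/(d² + r² + 2dr cosθ).
d² + r² + 2dr cosθ = |CA|² = 0.0441141 m²;  d cosθ + r = +0.14695 m.
|ω_lever| = |0.0944·9.111·+0.14695| / 0.0441141 = 2.8649 rad/s.

2.86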